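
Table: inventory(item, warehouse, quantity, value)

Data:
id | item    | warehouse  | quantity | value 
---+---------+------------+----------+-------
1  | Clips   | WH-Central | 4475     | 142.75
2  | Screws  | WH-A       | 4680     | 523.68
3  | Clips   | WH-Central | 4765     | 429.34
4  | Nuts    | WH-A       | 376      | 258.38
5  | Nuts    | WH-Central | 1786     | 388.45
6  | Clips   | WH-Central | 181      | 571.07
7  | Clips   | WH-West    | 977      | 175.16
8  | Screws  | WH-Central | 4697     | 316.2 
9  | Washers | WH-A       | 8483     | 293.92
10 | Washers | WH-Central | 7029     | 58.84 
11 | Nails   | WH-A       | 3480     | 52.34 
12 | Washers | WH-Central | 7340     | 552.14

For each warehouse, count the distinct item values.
SELECT warehouse, COUNT(DISTINCT item)
FROM inventory
GROUP BY warehouse

Result:
  WH-A: 4 distinct
  WH-Central: 4 distinct
  WH-West: 1 distinct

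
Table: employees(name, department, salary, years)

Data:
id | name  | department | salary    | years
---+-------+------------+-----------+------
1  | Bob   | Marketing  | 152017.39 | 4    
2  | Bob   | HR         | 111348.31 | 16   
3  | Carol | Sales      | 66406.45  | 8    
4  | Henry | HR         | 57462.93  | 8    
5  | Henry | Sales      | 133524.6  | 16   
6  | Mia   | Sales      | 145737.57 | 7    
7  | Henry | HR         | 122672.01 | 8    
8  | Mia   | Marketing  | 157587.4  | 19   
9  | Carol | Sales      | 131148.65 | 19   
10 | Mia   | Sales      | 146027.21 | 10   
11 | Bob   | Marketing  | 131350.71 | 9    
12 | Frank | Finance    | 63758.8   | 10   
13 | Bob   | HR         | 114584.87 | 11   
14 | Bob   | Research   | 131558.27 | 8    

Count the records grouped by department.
SELECT department, COUNT(*) as count
FROM employees
GROUP BY department

Result:
  Finance: 1
  HR: 4
  Marketing: 3
  Research: 1
  Sales: 5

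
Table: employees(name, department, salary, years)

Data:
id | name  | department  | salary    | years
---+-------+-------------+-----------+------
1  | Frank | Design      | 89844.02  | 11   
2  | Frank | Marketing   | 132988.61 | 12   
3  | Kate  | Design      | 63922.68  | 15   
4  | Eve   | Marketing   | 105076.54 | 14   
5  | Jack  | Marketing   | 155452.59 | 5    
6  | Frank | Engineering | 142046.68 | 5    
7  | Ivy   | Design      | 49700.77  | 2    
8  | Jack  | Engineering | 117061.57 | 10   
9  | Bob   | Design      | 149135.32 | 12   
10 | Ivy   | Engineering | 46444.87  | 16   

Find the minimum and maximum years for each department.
SELECT department, MIN(years), MAX(years)
FROM employees
GROUP BY department

Result:
  Design: min=2, max=15
  Engineering: min=5, max=16
  Marketing: min=5, max=14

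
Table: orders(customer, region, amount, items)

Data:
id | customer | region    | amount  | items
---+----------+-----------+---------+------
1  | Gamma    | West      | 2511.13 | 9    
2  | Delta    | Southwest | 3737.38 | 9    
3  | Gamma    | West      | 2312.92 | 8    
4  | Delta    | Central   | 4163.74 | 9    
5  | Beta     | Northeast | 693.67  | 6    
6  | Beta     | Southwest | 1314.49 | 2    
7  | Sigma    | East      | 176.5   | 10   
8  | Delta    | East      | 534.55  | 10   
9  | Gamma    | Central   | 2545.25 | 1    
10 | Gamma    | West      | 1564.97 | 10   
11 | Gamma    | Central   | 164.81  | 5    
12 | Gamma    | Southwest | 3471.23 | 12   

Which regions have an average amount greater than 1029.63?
SELECT region, AVG(amount)
FROM orders
GROUP BY region
HAVING AVG(amount) > 1029.63

Result:
  Central: avg=2291.27
  Southwest: avg=2841.03
  West: avg=2129.67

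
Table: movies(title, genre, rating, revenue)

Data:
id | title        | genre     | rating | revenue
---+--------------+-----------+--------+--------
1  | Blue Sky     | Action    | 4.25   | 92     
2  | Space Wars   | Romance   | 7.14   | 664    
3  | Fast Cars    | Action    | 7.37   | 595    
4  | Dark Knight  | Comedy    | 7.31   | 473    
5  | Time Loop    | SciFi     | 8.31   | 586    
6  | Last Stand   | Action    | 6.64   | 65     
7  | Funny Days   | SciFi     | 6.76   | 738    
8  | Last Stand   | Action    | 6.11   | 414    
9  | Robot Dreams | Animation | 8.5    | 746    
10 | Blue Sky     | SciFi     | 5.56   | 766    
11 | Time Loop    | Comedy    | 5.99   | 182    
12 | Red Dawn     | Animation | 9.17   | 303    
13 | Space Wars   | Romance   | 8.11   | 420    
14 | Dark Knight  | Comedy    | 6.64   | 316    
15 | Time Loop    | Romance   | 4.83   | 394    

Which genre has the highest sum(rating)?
SELECT genre, SUM(rating) as val
FROM movies
GROUP BY genre
ORDER BY val DESC
LIMIT 1

Result: Action with sum(rating) = 24.37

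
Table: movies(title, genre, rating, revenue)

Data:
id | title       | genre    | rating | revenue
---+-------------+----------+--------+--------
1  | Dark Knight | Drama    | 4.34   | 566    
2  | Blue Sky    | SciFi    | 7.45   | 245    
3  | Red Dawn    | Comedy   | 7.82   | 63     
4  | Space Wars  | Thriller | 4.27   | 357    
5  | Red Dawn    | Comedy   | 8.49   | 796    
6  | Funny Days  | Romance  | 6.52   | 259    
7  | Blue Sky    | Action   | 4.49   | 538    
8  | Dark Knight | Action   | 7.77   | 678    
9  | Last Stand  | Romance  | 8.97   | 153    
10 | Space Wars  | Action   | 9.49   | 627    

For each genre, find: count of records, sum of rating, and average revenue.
SELECT genre,
       COUNT(*) as cnt,
       SUM(rating) as total_rating,
       AVG(revenue) as avg_revenue
FROM movies
GROUP BY genre

Result:
  Action: 3 records, 21.75 total rating, 614.33 avg revenue
  Comedy: 2 records, 16.31 total rating, 429.50 avg revenue
  Drama: 1 records, 4.34 total rating, 566.00 avg revenue
  Romance: 2 records, 15.49 total rating, 206.00 avg revenue
  SciFi: 1 records, 7.45 total rating, 245.00 avg revenue
  Thriller: 1 records, 4.27 total rating, 357.00 avg revenue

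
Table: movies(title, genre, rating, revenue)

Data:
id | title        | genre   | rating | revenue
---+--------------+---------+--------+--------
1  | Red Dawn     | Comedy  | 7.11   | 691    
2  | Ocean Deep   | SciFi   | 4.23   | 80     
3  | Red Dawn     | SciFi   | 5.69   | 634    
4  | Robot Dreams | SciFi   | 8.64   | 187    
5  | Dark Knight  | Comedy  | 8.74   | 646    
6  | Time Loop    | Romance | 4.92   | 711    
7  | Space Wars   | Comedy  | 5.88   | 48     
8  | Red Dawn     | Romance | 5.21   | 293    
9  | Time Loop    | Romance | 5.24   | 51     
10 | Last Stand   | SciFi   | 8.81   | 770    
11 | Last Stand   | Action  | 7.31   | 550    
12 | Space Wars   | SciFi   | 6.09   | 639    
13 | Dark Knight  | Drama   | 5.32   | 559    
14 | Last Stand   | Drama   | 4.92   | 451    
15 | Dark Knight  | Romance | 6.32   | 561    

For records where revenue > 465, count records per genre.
SELECT genre, COUNT(*)
FROM movies
WHERE revenue > 465
GROUP BY genre

Note: WHERE filters rows before grouping.

Result:
  Action: 1
  Comedy: 2
  Drama: 1
  Romance: 2
  SciFi: 3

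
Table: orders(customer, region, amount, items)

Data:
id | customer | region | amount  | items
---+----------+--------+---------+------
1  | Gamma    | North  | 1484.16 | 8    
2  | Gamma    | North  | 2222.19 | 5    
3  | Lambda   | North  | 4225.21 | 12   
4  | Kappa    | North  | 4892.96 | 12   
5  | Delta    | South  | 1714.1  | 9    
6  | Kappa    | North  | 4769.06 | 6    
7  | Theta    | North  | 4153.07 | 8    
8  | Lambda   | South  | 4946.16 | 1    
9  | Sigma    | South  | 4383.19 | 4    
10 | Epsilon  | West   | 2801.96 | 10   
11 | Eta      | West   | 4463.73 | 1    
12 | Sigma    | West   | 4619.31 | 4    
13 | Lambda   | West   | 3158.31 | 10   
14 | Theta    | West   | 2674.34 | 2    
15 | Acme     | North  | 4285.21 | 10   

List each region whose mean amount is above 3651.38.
SELECT region, AVG(amount)
FROM orders
GROUP BY region
HAVING AVG(amount) > 3651.38

Result:
  North: avg=3718.84
  South: avg=3681.15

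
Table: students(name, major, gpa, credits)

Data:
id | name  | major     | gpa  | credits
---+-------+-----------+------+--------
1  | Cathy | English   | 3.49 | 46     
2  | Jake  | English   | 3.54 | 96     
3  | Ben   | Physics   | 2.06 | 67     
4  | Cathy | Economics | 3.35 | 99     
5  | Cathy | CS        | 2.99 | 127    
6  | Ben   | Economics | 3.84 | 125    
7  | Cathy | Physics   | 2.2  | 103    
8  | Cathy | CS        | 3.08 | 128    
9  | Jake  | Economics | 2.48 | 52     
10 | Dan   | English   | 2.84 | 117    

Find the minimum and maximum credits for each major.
SELECT major, MIN(credits), MAX(credits)
FROM students
GROUP BY major

Result:
  CS: min=127, max=128
  Economics: min=52, max=125
  English: min=46, max=117
  Physics: min=67, max=103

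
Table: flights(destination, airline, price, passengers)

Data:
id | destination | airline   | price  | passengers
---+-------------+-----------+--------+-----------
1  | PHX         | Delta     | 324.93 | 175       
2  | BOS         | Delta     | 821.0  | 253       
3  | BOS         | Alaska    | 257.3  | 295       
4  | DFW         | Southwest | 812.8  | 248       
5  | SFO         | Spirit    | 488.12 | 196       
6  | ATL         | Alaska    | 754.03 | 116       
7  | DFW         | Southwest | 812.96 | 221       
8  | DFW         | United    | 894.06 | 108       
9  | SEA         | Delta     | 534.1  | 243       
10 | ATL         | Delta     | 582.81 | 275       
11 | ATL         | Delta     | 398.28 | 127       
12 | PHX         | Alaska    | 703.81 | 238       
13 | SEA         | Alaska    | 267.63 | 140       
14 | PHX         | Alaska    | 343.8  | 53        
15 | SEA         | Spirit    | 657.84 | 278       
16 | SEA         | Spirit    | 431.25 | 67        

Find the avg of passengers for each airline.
SELECT airline, AVG(passengers) as result
FROM flights
GROUP BY airline

Result:
  Alaska: 168.40
  Delta: 214.60
  Southwest: 234.50
  Spirit: 180.33
  United: 108.00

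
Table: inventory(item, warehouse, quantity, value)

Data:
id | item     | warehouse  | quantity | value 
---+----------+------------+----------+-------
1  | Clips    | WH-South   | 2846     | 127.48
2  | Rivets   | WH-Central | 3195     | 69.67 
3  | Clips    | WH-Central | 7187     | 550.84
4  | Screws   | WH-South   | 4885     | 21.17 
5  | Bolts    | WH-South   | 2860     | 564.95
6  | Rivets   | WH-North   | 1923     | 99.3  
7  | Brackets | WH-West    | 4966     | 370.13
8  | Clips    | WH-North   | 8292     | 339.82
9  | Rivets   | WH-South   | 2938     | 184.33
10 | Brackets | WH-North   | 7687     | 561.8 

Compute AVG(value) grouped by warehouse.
SELECT warehouse, AVG(value) as result
FROM inventory
GROUP BY warehouse

Result:
  WH-Central: 310.26
  WH-North: 333.64
  WH-South: 224.48
  WH-West: 370.13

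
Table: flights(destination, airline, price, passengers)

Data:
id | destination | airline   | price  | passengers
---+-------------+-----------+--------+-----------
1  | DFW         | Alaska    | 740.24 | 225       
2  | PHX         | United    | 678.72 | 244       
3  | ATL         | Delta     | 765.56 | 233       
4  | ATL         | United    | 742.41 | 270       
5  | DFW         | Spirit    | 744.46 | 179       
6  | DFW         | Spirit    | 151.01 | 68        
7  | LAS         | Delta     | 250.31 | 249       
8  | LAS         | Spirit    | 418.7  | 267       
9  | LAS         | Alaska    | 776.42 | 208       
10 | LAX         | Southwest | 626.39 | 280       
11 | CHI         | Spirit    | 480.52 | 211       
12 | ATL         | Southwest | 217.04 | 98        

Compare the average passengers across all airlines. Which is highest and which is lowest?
SELECT airline, AVG(passengers)
FROM flights
GROUP BY airline
ORDER BY AVG(passengers)

All groups:
  Spirit: 181.25
  Southwest: 189.00
  Alaska: 216.50
  Delta: 241.00
  United: 257.00

Highest: United (257.00)
Lowest: Spirit (181.25)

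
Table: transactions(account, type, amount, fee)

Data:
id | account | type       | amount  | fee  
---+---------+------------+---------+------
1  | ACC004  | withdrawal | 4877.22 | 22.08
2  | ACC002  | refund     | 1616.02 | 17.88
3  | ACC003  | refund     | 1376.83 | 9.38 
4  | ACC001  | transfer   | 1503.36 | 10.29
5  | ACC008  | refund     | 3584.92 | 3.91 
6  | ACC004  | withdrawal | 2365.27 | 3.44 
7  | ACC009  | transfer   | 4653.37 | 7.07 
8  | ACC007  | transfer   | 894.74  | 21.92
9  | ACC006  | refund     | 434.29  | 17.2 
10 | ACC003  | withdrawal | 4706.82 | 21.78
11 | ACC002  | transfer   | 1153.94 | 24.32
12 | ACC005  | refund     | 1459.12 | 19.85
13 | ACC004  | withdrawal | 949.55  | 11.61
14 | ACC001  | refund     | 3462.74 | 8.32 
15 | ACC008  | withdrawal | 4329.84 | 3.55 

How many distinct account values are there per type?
SELECT type, COUNT(DISTINCT account)
FROM transactions
GROUP BY type

Result:
  refund: 6 distinct
  transfer: 4 distinct
  withdrawal: 3 distinct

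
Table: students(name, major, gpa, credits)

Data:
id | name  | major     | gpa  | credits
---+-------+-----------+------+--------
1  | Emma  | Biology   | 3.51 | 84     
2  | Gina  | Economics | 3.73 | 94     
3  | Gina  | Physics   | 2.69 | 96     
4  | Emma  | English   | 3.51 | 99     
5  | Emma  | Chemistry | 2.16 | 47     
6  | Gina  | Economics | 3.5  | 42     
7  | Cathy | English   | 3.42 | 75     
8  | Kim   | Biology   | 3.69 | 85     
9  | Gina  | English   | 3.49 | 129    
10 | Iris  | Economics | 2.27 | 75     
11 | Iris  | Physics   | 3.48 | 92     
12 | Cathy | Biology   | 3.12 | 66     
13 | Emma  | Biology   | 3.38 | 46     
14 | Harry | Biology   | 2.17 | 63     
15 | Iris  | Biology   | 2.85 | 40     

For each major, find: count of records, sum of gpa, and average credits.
SELECT major,
       COUNT(*) as cnt,
       SUM(gpa) as total_gpa,
       AVG(credits) as avg_credits
FROM students
GROUP BY major

Result:
  Biology: 6 records, 18.72 total gpa, 64.00 avg credits
  Chemistry: 1 records, 2.16 total gpa, 47.00 avg credits
  Economics: 3 records, 9.50 total gpa, 70.33 avg credits
  English: 3 records, 10.42 total gpa, 101.00 avg credits
  Physics: 2 records, 6.17 total gpa, 94.00 avg credits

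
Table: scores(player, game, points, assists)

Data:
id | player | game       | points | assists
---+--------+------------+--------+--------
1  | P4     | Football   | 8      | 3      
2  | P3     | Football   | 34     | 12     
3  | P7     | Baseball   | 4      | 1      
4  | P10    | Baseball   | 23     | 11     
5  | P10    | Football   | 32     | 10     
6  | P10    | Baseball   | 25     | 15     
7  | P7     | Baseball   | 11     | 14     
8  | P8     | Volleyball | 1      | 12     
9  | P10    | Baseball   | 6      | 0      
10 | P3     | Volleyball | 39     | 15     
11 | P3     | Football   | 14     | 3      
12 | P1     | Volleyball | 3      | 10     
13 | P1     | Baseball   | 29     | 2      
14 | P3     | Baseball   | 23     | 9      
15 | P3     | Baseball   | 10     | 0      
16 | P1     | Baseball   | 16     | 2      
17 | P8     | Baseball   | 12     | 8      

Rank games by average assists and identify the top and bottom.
SELECT game, AVG(assists)
FROM scores
GROUP BY game
ORDER BY AVG(assists)

All groups:
  Baseball: 6.20
  Football: 7.00
  Volleyball: 12.33

Highest: Volleyball (12.33)
Lowest: Baseball (6.20)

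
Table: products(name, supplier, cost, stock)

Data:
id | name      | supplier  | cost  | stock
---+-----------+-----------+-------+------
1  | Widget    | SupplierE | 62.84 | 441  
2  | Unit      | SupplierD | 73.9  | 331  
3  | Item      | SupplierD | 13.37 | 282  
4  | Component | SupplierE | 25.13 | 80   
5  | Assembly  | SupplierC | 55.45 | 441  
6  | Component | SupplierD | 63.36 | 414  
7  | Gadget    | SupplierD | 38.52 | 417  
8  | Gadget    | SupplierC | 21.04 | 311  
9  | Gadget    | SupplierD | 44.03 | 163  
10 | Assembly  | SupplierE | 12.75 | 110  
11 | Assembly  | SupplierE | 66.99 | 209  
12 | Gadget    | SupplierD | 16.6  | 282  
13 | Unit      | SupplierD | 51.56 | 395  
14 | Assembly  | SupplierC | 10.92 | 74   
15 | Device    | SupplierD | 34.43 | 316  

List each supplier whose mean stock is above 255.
SELECT supplier, AVG(stock)
FROM products
GROUP BY supplier
HAVING AVG(stock) > 255

Result:
  SupplierC: avg=275.33
  SupplierD: avg=325.00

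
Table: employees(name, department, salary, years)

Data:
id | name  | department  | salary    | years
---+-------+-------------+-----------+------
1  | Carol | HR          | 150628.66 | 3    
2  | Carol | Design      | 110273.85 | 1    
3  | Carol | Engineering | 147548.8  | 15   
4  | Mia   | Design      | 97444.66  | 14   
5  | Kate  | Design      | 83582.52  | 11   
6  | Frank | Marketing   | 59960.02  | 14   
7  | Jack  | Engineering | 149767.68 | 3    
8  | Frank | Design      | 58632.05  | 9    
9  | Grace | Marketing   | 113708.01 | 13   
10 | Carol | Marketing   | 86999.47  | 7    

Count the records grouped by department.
SELECT department, COUNT(*) as count
FROM employees
GROUP BY department

Result:
  Design: 4
  Engineering: 2
  HR: 1
  Marketing: 3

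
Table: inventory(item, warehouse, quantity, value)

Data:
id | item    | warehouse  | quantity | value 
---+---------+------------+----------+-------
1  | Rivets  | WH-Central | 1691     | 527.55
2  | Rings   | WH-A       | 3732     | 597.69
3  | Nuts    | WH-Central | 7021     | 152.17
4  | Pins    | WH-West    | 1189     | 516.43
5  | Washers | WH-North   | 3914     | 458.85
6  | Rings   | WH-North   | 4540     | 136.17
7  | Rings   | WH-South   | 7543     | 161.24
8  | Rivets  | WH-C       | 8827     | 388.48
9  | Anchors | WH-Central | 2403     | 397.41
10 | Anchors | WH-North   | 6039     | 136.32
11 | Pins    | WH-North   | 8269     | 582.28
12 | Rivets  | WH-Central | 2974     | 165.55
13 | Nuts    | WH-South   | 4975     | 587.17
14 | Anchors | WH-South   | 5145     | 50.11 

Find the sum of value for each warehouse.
SELECT warehouse, SUM(value) as result
FROM inventory
GROUP BY warehouse

Result:
  WH-A: 597.69
  WH-C: 388.48
  WH-Central: 1242.68
  WH-North: 1313.62
  WH-South: 798.52
  WH-West: 516.43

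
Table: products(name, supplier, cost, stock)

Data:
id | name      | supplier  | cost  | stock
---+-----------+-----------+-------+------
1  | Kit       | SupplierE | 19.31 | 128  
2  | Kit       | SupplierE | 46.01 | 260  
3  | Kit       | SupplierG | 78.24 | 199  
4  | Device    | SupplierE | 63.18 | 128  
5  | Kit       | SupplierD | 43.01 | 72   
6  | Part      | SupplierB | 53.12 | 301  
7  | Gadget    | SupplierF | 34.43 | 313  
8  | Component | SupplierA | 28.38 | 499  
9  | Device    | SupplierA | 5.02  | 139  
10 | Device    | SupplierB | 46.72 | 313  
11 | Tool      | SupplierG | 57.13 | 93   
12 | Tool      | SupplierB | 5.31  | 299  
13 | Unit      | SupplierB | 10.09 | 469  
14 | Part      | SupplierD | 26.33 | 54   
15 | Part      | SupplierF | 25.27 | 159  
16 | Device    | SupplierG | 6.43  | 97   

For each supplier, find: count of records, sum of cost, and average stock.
SELECT supplier,
       COUNT(*) as cnt,
       SUM(cost) as total_cost,
       AVG(stock) as avg_stock
FROM products
GROUP BY supplier

Result:
  SupplierA: 2 records, 33.40 total cost, 319.00 avg stock
  SupplierB: 4 records, 115.24 total cost, 345.50 avg stock
  SupplierD: 2 records, 69.34 total cost, 63.00 avg stock
  SupplierE: 3 records, 128.50 total cost, 172.00 avg stock
  SupplierF: 2 records, 59.70 total cost, 236.00 avg stock
  SupplierG: 3 records, 141.80 total cost, 129.67 avg stock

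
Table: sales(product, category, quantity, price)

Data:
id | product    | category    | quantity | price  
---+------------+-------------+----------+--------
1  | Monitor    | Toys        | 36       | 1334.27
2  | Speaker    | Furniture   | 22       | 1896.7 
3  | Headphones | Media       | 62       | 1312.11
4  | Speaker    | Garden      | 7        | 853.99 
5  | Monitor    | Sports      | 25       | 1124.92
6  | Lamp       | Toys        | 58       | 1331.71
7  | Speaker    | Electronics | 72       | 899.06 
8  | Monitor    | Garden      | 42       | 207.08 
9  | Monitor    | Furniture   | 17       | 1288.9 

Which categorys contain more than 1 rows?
SELECT category, COUNT(*) as cnt
FROM sales
GROUP BY category
HAVING COUNT(*) > 1

Result:
  Furniture: 2
  Garden: 2
  Toys: 2

Note: HAVING filters groups after aggregation, WHERE filters rows before.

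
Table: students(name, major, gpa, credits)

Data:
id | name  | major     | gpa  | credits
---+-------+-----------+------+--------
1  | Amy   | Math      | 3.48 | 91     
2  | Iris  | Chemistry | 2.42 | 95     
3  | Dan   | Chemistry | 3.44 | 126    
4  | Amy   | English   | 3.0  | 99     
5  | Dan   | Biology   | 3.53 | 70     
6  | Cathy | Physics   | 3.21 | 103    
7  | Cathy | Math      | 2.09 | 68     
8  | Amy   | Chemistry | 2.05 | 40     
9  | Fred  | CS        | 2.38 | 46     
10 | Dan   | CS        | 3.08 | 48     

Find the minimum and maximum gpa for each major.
SELECT major, MIN(gpa), MAX(gpa)
FROM students
GROUP BY major

Result:
  Biology: min=3.53, max=3.53
  CS: min=2.38, max=3.08
  Chemistry: min=2.05, max=3.44
  English: min=3.00, max=3.00
  Math: min=2.09, max=3.48
  Physics: min=3.21, max=3.21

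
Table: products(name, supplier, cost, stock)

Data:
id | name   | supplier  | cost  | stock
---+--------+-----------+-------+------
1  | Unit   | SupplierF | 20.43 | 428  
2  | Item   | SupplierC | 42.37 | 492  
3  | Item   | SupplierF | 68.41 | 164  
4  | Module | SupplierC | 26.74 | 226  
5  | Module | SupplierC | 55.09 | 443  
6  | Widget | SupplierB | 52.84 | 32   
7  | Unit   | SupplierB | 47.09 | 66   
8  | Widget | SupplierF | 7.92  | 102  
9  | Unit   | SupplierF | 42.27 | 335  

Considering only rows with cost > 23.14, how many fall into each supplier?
SELECT supplier, COUNT(*)
FROM products
WHERE cost > 23.14
GROUP BY supplier

Note: WHERE filters rows before grouping.

Result:
  SupplierB: 2
  SupplierC: 3
  SupplierF: 2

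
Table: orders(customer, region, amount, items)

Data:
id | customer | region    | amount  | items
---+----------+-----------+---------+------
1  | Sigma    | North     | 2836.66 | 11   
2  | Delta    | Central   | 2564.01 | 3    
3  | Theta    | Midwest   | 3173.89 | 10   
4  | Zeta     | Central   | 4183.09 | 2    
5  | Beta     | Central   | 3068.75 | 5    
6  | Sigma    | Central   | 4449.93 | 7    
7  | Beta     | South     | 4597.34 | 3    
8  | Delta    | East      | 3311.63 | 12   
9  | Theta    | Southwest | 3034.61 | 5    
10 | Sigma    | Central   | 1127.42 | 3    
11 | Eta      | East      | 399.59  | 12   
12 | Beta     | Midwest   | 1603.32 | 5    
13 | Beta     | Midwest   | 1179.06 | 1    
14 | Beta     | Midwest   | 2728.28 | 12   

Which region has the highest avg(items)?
SELECT region, AVG(items) as val
FROM orders
GROUP BY region
ORDER BY val DESC
LIMIT 1

Result: East with avg(items) = 12.00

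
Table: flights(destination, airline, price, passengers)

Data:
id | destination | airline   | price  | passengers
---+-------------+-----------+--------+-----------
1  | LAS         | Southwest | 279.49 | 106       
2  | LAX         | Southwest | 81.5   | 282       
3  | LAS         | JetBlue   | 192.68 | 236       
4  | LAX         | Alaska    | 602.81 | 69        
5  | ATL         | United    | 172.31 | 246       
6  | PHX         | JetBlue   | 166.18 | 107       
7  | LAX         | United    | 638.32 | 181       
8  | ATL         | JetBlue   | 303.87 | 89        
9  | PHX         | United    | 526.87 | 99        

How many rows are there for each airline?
SELECT airline, COUNT(*) as count
FROM flights
GROUP BY airline

Result:
  Alaska: 1
  JetBlue: 3
  Southwest: 2
  United: 3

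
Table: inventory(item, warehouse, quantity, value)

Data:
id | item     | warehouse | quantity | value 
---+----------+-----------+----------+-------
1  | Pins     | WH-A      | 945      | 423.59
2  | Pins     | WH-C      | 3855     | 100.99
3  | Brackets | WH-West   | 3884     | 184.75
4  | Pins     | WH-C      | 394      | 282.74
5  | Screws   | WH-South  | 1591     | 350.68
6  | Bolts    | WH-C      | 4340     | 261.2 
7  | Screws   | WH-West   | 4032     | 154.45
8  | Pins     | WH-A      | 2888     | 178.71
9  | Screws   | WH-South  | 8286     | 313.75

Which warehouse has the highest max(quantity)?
SELECT warehouse, MAX(quantity) as val
FROM inventory
GROUP BY warehouse
ORDER BY val DESC
LIMIT 1

Result: WH-South with max(quantity) = 8286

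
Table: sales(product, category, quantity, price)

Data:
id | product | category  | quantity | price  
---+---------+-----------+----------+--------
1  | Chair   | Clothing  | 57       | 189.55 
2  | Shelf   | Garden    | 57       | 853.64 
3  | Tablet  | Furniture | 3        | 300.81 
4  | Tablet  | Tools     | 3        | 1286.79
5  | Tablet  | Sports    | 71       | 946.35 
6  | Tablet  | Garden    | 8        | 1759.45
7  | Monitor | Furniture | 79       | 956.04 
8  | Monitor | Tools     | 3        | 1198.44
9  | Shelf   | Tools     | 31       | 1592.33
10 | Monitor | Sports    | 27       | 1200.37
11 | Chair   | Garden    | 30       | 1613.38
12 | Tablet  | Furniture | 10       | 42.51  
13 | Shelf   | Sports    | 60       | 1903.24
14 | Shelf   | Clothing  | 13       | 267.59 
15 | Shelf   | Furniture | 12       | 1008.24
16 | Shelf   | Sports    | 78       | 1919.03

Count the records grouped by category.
SELECT category, COUNT(*) as count
FROM sales
GROUP BY category

Result:
  Clothing: 2
  Furniture: 4
  Garden: 3
  Sports: 4
  Tools: 3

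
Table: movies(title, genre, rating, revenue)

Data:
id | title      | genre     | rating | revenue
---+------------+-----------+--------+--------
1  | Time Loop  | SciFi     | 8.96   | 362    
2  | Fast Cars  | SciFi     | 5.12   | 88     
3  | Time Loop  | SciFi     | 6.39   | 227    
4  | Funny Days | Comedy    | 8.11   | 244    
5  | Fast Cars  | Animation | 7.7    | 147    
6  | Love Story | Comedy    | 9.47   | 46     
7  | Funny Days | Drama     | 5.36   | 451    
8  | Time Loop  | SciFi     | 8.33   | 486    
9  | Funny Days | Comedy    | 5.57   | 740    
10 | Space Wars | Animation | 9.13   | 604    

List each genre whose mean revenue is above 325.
SELECT genre, AVG(revenue)
FROM movies
GROUP BY genre
HAVING AVG(revenue) > 325

Result:
  Animation: avg=375.50
  Comedy: avg=343.33
  Drama: avg=451.00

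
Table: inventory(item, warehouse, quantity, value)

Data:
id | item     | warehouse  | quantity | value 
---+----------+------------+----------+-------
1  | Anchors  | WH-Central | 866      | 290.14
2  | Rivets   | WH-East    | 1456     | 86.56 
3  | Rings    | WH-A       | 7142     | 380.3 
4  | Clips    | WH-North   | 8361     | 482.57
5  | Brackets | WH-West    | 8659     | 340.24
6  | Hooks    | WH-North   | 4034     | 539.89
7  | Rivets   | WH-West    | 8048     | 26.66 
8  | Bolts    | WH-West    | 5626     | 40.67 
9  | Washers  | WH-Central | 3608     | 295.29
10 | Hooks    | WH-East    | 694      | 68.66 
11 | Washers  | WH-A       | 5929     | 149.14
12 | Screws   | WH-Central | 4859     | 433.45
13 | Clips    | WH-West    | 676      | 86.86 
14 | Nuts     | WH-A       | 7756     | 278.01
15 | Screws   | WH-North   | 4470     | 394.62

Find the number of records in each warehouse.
SELECT warehouse, COUNT(*) as count
FROM inventory
GROUP BY warehouse

Result:
  WH-A: 3
  WH-Central: 3
  WH-East: 2
  WH-North: 3
  WH-West: 4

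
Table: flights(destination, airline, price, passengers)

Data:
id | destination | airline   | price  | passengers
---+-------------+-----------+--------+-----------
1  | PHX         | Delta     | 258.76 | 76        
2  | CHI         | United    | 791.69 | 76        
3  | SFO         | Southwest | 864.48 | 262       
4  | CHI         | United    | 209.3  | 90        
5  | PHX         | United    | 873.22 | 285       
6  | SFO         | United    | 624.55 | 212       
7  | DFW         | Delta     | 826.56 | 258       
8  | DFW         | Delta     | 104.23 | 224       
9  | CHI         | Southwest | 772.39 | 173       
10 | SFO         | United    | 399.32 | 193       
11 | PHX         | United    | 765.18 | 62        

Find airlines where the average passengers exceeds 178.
SELECT airline, AVG(passengers)
FROM flights
GROUP BY airline
HAVING AVG(passengers) > 178

Result:
  Delta: avg=186.00
  Southwest: avg=217.50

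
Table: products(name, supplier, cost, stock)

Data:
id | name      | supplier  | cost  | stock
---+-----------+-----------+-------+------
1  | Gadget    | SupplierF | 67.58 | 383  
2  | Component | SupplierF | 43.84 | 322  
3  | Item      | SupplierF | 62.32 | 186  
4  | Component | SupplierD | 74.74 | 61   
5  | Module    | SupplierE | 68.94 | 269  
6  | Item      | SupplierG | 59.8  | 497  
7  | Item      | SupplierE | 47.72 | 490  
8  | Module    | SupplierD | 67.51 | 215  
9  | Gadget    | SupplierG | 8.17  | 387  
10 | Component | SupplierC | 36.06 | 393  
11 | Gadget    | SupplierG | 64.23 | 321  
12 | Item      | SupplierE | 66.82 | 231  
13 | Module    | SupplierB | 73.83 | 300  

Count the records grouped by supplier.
SELECT supplier, COUNT(*) as count
FROM products
GROUP BY supplier

Result:
  SupplierB: 1
  SupplierC: 1
  SupplierD: 2
  SupplierE: 3
  SupplierF: 3
  SupplierG: 3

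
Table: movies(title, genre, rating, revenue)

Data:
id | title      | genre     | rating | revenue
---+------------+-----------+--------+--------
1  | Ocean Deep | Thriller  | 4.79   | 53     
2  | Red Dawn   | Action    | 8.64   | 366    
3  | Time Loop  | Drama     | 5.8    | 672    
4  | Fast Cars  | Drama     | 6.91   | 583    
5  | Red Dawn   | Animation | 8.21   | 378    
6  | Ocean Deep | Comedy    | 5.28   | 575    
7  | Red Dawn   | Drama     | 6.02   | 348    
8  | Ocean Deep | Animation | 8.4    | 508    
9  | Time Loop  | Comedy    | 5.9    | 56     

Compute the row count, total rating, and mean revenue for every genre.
SELECT genre,
       COUNT(*) as cnt,
       SUM(rating) as total_rating,
       AVG(revenue) as avg_revenue
FROM movies
GROUP BY genre

Result:
  Action: 1 records, 8.64 total rating, 366.00 avg revenue
  Animation: 2 records, 16.61 total rating, 443.00 avg revenue
  Comedy: 2 records, 11.18 total rating, 315.50 avg revenue
  Drama: 3 records, 18.73 total rating, 534.33 avg revenue
  Thriller: 1 records, 4.79 total rating, 53.00 avg revenue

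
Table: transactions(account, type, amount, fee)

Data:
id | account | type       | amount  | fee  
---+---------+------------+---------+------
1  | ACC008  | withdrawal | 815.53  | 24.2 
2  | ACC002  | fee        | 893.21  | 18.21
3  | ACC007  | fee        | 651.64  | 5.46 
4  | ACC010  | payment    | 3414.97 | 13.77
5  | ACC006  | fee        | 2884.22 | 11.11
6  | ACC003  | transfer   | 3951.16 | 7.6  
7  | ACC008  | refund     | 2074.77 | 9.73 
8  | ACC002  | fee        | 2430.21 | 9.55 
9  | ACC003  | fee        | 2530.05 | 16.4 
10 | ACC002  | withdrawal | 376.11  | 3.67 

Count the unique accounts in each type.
SELECT type, COUNT(DISTINCT account)
FROM transactions
GROUP BY type

Result:
  fee: 4 distinct
  payment: 1 distinct
  refund: 1 distinct
  transfer: 1 distinct
  withdrawal: 2 distinct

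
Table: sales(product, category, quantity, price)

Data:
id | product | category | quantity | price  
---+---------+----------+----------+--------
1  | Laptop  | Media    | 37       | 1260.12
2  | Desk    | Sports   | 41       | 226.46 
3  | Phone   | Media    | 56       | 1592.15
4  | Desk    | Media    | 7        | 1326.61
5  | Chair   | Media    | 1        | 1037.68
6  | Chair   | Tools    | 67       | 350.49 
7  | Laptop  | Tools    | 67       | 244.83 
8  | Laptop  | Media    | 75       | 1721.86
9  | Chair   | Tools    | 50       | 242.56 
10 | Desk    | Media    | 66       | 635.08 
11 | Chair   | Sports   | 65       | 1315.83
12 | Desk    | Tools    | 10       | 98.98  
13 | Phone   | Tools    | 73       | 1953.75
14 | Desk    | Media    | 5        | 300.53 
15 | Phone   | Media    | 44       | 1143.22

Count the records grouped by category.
SELECT category, COUNT(*) as count
FROM sales
GROUP BY category

Result:
  Media: 8
  Sports: 2
  Tools: 5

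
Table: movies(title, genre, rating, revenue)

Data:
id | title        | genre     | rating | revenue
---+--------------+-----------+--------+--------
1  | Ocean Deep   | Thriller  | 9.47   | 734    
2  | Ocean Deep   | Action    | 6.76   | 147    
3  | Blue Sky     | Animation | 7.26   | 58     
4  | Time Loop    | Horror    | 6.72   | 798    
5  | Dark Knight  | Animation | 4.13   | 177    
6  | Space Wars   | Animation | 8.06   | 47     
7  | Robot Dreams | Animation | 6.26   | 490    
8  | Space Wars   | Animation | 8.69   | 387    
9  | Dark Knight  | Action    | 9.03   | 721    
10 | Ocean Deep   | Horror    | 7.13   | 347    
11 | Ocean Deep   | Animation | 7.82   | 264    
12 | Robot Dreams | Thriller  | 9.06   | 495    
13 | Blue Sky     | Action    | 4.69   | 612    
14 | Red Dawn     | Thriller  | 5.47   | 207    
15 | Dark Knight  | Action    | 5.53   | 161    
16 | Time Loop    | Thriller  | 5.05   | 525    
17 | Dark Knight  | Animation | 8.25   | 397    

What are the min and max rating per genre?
SELECT genre, MIN(rating), MAX(rating)
FROM movies
GROUP BY genre

Result:
  Action: min=4.69, max=9.03
  Animation: min=4.13, max=8.69
  Horror: min=6.72, max=7.13
  Thriller: min=5.05, max=9.47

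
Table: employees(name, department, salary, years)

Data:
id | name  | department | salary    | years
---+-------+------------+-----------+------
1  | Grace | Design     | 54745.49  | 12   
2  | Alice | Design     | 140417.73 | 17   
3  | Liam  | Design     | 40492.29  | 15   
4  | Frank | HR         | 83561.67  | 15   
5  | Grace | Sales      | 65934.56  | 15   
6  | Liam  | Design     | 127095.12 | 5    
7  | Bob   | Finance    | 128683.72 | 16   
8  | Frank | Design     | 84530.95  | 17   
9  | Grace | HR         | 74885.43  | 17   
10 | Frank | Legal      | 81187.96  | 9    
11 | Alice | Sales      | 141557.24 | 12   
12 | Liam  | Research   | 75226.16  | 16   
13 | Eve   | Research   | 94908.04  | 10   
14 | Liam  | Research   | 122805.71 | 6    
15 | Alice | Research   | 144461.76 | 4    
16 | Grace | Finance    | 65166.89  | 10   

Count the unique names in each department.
SELECT department, COUNT(DISTINCT name)
FROM employees
GROUP BY department

Result:
  Design: 4 distinct
  Finance: 2 distinct
  HR: 2 distinct
  Legal: 1 distinct
  Research: 3 distinct
  Sales: 2 distinct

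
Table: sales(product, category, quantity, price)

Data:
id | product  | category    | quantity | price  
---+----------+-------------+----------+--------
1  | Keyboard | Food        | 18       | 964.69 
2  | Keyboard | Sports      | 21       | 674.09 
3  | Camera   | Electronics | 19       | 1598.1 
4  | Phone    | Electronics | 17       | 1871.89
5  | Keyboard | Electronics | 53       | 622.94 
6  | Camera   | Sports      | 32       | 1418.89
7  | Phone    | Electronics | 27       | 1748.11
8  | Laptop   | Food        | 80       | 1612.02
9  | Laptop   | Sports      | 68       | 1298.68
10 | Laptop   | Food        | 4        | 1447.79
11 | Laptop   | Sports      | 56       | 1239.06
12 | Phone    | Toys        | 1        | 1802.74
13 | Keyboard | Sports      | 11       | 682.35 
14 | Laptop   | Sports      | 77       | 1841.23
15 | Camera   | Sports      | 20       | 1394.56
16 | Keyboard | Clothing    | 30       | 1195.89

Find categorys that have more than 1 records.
SELECT category, COUNT(*) as cnt
FROM sales
GROUP BY category
HAVING COUNT(*) > 1

Result:
  Electronics: 4
  Food: 3
  Sports: 7

Note: HAVING filters groups after aggregation, WHERE filters rows before.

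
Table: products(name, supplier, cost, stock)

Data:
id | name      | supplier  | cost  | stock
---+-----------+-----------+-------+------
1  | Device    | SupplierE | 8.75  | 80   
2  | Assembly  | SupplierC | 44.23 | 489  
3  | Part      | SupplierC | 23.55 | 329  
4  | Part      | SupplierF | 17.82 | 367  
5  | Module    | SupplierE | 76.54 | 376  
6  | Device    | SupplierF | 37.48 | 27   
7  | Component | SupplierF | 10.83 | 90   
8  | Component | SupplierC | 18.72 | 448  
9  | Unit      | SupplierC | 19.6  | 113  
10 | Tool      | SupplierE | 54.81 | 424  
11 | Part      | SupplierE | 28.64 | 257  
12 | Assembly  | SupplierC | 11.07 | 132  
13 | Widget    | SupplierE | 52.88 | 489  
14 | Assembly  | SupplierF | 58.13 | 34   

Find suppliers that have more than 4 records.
SELECT supplier, COUNT(*) as cnt
FROM products
GROUP BY supplier
HAVING COUNT(*) > 4

Result:
  SupplierC: 5
  SupplierE: 5

Note: HAVING filters groups after aggregation, WHERE filters rows before.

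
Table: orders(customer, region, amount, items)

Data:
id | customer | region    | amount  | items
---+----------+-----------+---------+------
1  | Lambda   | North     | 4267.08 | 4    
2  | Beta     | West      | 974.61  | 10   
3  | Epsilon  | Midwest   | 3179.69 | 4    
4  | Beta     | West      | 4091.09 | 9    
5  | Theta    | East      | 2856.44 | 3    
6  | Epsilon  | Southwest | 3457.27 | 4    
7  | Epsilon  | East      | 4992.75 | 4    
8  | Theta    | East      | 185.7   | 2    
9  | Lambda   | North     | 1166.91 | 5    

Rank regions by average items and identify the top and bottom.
SELECT region, AVG(items)
FROM orders
GROUP BY region
ORDER BY AVG(items)

All groups:
  East: 3.00
  Midwest: 4.00
  Southwest: 4.00
  North: 4.50
  West: 9.50

Highest: West (9.50)
Lowest: East (3.00)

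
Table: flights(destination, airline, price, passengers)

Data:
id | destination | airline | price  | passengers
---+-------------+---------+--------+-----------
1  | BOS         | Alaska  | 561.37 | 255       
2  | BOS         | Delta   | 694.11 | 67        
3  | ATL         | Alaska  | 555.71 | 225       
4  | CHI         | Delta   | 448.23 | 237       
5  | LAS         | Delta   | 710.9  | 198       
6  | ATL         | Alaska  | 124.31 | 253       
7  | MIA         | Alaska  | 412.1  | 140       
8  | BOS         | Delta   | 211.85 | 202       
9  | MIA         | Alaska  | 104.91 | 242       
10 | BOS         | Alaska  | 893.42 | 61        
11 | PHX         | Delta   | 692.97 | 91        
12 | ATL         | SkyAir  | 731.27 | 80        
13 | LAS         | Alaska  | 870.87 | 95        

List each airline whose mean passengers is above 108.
SELECT airline, AVG(passengers)
FROM flights
GROUP BY airline
HAVING AVG(passengers) > 108

Result:
  Alaska: avg=181.57
  Delta: avg=159.00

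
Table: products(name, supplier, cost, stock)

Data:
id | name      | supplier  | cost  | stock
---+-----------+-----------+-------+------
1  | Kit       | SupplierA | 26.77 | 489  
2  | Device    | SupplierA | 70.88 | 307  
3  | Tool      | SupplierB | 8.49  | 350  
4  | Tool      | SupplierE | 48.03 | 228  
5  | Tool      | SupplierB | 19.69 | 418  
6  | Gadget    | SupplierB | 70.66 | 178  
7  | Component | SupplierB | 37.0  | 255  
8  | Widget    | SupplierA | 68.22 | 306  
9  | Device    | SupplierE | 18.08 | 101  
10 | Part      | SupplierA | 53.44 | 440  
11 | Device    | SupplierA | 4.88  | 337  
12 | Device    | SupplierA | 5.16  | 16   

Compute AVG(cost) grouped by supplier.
SELECT supplier, AVG(cost) as result
FROM products
GROUP BY supplier

Result:
  SupplierA: 38.23
  SupplierB: 33.96
  SupplierE: 33.06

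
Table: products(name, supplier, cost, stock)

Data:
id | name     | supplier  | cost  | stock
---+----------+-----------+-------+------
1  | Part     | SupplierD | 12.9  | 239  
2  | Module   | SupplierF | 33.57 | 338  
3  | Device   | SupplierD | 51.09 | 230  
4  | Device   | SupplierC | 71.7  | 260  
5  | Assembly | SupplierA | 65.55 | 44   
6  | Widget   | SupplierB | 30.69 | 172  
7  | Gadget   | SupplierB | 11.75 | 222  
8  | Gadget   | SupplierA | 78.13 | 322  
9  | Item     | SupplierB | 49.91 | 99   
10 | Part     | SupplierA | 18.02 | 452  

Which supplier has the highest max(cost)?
SELECT supplier, MAX(cost) as val
FROM products
GROUP BY supplier
ORDER BY val DESC
LIMIT 1

Result: SupplierA with max(cost) = 78.13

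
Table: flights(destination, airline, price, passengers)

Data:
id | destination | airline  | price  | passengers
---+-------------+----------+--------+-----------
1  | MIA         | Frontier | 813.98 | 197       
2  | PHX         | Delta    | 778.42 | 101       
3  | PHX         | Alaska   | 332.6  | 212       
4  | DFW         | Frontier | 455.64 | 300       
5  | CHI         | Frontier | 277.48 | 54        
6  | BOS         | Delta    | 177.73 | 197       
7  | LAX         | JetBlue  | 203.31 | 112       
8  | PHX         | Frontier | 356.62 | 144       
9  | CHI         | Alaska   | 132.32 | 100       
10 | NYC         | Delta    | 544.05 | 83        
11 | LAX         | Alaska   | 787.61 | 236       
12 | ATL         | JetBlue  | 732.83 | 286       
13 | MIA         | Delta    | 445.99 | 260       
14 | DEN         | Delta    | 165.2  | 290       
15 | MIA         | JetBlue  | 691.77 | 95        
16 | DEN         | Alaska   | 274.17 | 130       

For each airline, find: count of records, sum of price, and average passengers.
SELECT airline,
       COUNT(*) as cnt,
       SUM(price) as total_price,
       AVG(passengers) as avg_passengers
FROM flights
GROUP BY airline

Result:
  Alaska: 4 records, 1526.70 total price, 169.50 avg passengers
  Delta: 5 records, 2111.39 total price, 186.20 avg passengers
  Frontier: 4 records, 1903.72 total price, 173.75 avg passengers
  JetBlue: 3 records, 1627.91 total price, 164.33 avg passengers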